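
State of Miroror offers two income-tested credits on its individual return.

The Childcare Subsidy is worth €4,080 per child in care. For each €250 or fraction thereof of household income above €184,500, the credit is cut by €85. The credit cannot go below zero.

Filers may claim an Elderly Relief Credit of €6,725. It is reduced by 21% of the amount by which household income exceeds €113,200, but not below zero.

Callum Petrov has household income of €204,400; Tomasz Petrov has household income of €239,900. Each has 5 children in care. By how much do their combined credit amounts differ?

Callum (€204,400): Childcare Subsidy: base = 5 × €4,080 = €20,400. income exceeds €184,500 by €19,900, which is 80 full-or-partial €250 increments; reduction = 80 × €85 = €6,800, leaving €13,600. Elderly Relief Credit: 21% of the €91,200 excess over €113,200 is €19,152 ≥ base, so the credit is €0. total €13,600 + €0 = €13,600
Tomasz (€239,900): Childcare Subsidy: base = 5 × €4,080 = €20,400. income exceeds €184,500 by €55,400, which is 222 full-or-partial €250 increments; reduction = 222 × €85 = €18,870, leaving €1,530. Elderly Relief Credit: 21% of the €126,700 excess over €113,200 is €26,607 ≥ base, so the credit is €0. total €1,530 + €0 = €1,530
Difference: |€13,600 − €1,530| = €12,070.

€12,070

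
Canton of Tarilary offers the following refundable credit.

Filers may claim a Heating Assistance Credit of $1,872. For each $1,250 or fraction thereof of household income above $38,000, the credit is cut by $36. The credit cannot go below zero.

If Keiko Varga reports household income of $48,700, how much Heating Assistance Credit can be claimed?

Heating Assistance Credit: income exceeds $38,000 by $10,700, which is 9 full-or-partial $1,250 increments; reduction = 9 × $36 = $324, leaving $1,548.

$1,548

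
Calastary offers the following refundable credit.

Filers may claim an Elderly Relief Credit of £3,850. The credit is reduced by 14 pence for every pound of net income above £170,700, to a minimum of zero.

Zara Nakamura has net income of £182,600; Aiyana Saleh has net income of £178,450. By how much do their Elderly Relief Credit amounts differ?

£581

Zara (£182,600): Elderly Relief Credit: 14% of the £11,900 excess over £170,700 is £1,666; credit = £3,850 − £1,666 = £2,184.
Aiyana (£178,450): Elderly Relief Credit: 14% of the £7,750 excess over £170,700 is £1,085; credit = £3,850 − £1,085 = £2,765.
Difference: |£2,184 − £2,765| = £581.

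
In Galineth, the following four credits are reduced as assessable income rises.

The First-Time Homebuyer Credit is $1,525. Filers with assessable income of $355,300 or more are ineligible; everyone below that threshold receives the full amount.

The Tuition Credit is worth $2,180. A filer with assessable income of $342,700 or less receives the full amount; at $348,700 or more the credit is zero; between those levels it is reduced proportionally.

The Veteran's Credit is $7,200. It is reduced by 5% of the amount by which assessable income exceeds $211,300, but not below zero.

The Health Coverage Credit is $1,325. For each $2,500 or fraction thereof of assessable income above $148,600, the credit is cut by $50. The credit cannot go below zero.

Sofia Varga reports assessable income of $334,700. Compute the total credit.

$4,735

First-Time Homebuyer Credit: $334,700 is below the $355,300 cutoff, so the full $1,525 applies.
Tuition Credit: $334,700 is at or below the $342,700 threshold, so the full $2,180 applies.
Veteran's Credit: 5% of the $123,400 excess over $211,300 is $6,170; credit = $7,200 − $6,170 = $1,030.
Health Coverage Credit: income exceeds $148,600 by $186,100 → 75 increments × $50 = $3,750 ≥ base, so the credit is $0.
Total: $1,525 + $2,180 + $1,030 + $0 = $4,735.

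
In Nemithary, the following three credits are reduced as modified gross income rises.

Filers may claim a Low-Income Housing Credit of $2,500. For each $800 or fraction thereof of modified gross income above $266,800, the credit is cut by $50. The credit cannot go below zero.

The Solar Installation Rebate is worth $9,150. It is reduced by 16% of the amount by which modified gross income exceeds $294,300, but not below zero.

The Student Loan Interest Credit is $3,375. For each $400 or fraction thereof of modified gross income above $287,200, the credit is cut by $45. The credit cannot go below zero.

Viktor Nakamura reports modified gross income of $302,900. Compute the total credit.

Low-Income Housing Credit: income exceeds $266,800 by $36,100, which is 46 full-or-partial $800 increments; reduction = 46 × $50 = $2,300, leaving $200.
Solar Installation Rebate: 16% of the $8,600 excess over $294,300 is $1,376; credit = $9,150 − $1,376 = $7,774.
Student Loan Interest Credit: income exceeds $287,200 by $15,700, which is 40 full-or-partial $400 increments; reduction = 40 × $45 = $1,800, leaving $1,575.
Total: $200 + $7,774 + $1,575 = $9,549.

$9,549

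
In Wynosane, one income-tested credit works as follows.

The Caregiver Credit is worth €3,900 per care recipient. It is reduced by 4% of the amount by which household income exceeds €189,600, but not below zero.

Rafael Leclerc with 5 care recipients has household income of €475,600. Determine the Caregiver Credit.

€8,060

Caregiver Credit: base = 5 × €3,900 = €19,500. 4% of the €286,000 excess over €189,600 is €11,440; credit = €19,500 − €11,440 = €8,060.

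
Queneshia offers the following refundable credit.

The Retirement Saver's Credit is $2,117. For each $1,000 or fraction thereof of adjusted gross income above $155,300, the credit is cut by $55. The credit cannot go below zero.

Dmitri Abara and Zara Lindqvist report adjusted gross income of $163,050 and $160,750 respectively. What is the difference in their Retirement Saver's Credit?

$110

Dmitri ($163,050): Retirement Saver's Credit: income exceeds $155,300 by $7,750, which is 8 full-or-partial $1,000 increments; reduction = 8 × $55 = $440, leaving $1,677.
Zara ($160,750): Retirement Saver's Credit: income exceeds $155,300 by $5,450, which is 6 full-or-partial $1,000 increments; reduction = 6 × $55 = $330, leaving $1,787.
Difference: |$1,677 − $1,787| = $110.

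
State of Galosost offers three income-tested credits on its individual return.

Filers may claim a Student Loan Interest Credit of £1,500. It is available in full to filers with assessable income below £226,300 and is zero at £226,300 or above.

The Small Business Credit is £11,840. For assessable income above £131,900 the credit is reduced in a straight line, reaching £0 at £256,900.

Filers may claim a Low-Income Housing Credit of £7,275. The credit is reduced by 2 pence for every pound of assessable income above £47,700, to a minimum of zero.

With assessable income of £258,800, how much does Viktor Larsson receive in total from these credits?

£3,053

Student Loan Interest Credit: £258,800 meets or exceeds the £226,300 cutoff, so the credit is £0.
Small Business Credit: £258,800 is at or above £256,900, so the credit is £0.
Low-Income Housing Credit: 2% of the £211,100 excess over £47,700 is £4,222; credit = £7,275 − £4,222 = £3,053.
Total: £0 + £0 + £3,053 = £3,053.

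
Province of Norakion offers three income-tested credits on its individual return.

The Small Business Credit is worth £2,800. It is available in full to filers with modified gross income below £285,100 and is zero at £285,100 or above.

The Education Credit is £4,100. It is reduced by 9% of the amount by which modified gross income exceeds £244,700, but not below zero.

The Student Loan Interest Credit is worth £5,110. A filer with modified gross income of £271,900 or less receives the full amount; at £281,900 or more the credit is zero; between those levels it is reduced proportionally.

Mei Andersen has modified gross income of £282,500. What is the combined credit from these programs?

Small Business Credit: £282,500 is below the £285,100 cutoff, so the full £2,800 applies.
Education Credit: 9% of the £37,800 excess over £244,700 is £3,402; credit = £4,100 − £3,402 = £698.
Student Loan Interest Credit: £282,500 is at or above £281,900, so the credit is £0.
Total: £2,800 + £698 + £0 = £3,498.

£3,498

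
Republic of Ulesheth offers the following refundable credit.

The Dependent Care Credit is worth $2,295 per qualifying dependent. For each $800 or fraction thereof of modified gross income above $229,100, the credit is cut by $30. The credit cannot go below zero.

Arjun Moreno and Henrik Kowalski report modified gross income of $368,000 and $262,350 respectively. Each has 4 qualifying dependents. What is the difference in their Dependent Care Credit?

$3,960

Arjun ($368,000): Dependent Care Credit: base = 4 × $2,295 = $9,180. income exceeds $229,100 by $138,900, which is 174 full-or-partial $800 increments; reduction = 174 × $30 = $5,220, leaving $3,960.
Henrik ($262,350): Dependent Care Credit: base = 4 × $2,295 = $9,180. income exceeds $229,100 by $33,250, which is 42 full-or-partial $800 increments; reduction = 42 × $30 = $1,260, leaving $7,920.
Difference: |$3,960 − $7,920| = $3,960.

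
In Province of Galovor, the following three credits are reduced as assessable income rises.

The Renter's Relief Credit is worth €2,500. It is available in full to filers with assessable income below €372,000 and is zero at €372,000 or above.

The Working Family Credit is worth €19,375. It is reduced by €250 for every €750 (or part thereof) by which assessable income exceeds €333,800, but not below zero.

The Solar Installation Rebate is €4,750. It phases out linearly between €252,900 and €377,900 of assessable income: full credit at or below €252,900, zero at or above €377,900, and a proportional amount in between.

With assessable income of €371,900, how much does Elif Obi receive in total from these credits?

Renter's Relief Credit: €371,900 is below the €372,000 cutoff, so the full €2,500 applies.
Working Family Credit: income exceeds €333,800 by €38,100, which is 51 full-or-partial €750 increments; reduction = 51 × €250 = €12,750, leaving €6,625.
Solar Installation Rebate: €371,900 is €119,000 into a €125,000 phase-out range, leaving 6,000/125,000 of the credit: €4,750 × 6,000/125,000 = €228.
Total: €2,500 + €6,625 + €228 = €9,353.

€9,353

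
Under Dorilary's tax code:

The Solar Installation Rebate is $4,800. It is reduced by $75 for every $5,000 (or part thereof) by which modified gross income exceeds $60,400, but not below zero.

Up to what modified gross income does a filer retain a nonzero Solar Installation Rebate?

After 63 increments the reduction is 63 × $75 = $4,725, leaving $75; one more increment wipes it out. Increment 63 ends at excess 63 × $5,000 = $315,000, so the highest qualifying income is $60,400 + $315,000 = $375,400.

$375,400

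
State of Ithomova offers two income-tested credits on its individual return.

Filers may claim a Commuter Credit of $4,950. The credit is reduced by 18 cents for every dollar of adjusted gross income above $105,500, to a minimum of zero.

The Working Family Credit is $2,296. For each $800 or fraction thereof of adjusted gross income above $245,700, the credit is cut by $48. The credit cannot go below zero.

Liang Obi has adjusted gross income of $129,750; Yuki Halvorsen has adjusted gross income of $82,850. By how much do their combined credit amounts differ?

Liang ($129,750): Commuter Credit: 18% of the $24,250 excess over $105,500 is $4,365; credit = $4,950 − $4,365 = $585. Working Family Credit: $129,750 is at or below the $245,700 threshold, so the full $2,296 applies. total $585 + $2,296 = $2,881
Yuki ($82,850): Commuter Credit: $82,850 is at or below the $105,500 threshold, so the full $4,950 applies. Working Family Credit: $82,850 is at or below the $245,700 threshold, so the full $2,296 applies. total $4,950 + $2,296 = $7,246
Difference: |$2,881 − $7,246| = $4,365.

$4,365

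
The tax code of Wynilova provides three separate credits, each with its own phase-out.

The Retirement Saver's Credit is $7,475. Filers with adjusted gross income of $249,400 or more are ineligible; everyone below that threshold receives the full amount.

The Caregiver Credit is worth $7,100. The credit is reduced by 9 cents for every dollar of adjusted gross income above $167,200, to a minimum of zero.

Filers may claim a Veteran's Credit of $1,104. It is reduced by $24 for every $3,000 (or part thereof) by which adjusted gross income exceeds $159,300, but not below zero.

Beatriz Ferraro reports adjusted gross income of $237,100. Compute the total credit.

Retirement Saver's Credit: $237,100 is below the $249,400 cutoff, so the full $7,475 applies.
Caregiver Credit: 9% of the $69,900 excess over $167,200 is $6,291; credit = $7,100 − $6,291 = $809.
Veteran's Credit: income exceeds $159,300 by $77,800, which is 26 full-or-partial $3,000 increments; reduction = 26 × $24 = $624, leaving $480.
Total: $7,475 + $809 + $480 = $8,764.

$8,764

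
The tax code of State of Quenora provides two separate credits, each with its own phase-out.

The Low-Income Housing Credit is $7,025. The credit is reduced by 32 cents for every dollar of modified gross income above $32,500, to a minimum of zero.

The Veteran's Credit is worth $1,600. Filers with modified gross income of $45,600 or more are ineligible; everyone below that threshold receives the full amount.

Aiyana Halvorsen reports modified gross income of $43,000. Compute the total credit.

$5,265

Low-Income Housing Credit: 32% of the $10,500 excess over $32,500 is $3,360; credit = $7,025 − $3,360 = $3,665.
Veteran's Credit: $43,000 is below the $45,600 cutoff, so the full $1,600 applies.
Total: $3,665 + $1,600 = $5,265.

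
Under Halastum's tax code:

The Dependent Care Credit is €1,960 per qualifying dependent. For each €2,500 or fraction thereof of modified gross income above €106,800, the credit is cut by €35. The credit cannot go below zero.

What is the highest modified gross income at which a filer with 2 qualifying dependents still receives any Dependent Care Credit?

€384,300

Full credit = 2 × €1,960 = €3,920.
After 111 increments the reduction is 111 × €35 = €3,885, leaving €35; one more increment wipes it out. Increment 111 ends at excess 111 × €2,500 = €277,500, so the highest qualifying income is €106,800 + €277,500 = €384,300.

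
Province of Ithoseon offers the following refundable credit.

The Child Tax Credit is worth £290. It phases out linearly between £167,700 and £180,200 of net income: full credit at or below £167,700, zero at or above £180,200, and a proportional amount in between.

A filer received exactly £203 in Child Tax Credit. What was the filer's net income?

£171,450

£203 is 203/290 of the full £290, so 87/290 of the £12,500 range has been used: income = £167,700 + £12,500 × 87/290 = £171,450.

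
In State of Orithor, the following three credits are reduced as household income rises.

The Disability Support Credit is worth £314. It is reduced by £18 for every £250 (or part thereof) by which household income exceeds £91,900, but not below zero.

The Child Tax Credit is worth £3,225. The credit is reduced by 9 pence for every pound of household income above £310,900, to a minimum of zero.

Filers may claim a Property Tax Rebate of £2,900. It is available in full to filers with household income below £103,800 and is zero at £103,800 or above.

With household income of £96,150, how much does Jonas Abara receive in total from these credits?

Disability Support Credit: income exceeds £91,900 by £4,250, which is 17 full-or-partial £250 increments; reduction = 17 × £18 = £306, leaving £8.
Child Tax Credit: £96,150 is at or below the £310,900 threshold, so the full £3,225 applies.
Property Tax Rebate: £96,150 is below the £103,800 cutoff, so the full £2,900 applies.
Total: £8 + £3,225 + £2,900 = £6,133.

£6,133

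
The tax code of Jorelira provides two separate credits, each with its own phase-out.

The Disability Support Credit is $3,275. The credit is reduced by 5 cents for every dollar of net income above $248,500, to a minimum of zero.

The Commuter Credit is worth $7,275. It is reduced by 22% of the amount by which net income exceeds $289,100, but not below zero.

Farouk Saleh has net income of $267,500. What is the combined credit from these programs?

Disability Support Credit: 5% of the $19,000 excess over $248,500 is $950; credit = $3,275 − $950 = $2,325.
Commuter Credit: $267,500 is at or below the $289,100 threshold, so the full $7,275 applies.
Total: $2,325 + $7,275 = $9,600.

$9,600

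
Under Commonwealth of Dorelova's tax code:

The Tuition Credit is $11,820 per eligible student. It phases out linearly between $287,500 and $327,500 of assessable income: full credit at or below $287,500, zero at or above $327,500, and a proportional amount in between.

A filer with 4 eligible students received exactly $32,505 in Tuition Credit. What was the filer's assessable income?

Full credit = 4 × $11,820 = $47,280.
$32,505 is 32,505/47,280 of the full $47,280, so 14,775/47,280 of the $40,000 range has been used: income = $287,500 + $40,000 × 14,775/47,280 = $300,000.

$300,000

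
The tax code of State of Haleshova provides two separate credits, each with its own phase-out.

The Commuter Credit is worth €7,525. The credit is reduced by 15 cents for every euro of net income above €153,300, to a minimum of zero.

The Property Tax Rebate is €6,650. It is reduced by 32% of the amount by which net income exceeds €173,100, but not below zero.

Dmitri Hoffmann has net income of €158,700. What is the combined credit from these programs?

€13,365

Commuter Credit: 15% of the €5,400 excess over €153,300 is €810; credit = €7,525 − €810 = €6,715.
Property Tax Rebate: €158,700 is at or below the €173,100 threshold, so the full €6,650 applies.
Total: €6,715 + €6,650 = €13,365.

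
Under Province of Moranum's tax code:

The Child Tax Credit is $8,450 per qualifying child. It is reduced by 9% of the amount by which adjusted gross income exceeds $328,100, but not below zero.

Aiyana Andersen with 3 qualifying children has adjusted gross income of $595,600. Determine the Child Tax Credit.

$1,275

Child Tax Credit: base = 3 × $8,450 = $25,350. 9% of the $267,500 excess over $328,100 is $24,075; credit = $25,350 − $24,075 = $1,275.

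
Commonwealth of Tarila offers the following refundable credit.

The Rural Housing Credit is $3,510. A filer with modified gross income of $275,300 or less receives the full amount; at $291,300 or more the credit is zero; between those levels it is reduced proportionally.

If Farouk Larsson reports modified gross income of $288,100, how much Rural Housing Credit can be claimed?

Rural Housing Credit: $288,100 is $12,800 into a $16,000 phase-out range, leaving 3,200/16,000 of the credit: $3,510 × 3,200/16,000 = $702.

$702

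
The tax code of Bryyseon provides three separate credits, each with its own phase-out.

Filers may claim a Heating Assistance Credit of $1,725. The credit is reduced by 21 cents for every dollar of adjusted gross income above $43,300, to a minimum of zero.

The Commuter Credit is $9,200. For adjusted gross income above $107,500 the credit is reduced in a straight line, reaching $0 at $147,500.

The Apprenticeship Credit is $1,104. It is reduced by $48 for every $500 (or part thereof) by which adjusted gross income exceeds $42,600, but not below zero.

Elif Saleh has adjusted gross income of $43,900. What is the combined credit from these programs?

Heating Assistance Credit: 21% of the $600 excess over $43,300 is $126; credit = $1,725 − $126 = $1,599.
Commuter Credit: $43,900 is at or below the $107,500 threshold, so the full $9,200 applies.
Apprenticeship Credit: income exceeds $42,600 by $1,300, which is 3 full-or-partial $500 increments; reduction = 3 × $48 = $144, leaving $960.
Total: $1,599 + $9,200 + $960 = $11,759.

$11,759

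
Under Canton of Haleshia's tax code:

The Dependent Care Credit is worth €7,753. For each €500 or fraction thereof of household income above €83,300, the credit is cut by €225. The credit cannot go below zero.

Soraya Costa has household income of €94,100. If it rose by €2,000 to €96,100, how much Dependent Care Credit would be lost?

At €94,100 — income exceeds €83,300 by €10,800, which is 22 full-or-partial €500 increments; reduction = 22 × €225 = €4,950, leaving €2,803.
At €96,100 — income exceeds €83,300 by €12,800, which is 26 full-or-partial €500 increments; reduction = 26 × €225 = €5,850, leaving €1,903.
Lost: €2,803 − €1,903 = €900.

€900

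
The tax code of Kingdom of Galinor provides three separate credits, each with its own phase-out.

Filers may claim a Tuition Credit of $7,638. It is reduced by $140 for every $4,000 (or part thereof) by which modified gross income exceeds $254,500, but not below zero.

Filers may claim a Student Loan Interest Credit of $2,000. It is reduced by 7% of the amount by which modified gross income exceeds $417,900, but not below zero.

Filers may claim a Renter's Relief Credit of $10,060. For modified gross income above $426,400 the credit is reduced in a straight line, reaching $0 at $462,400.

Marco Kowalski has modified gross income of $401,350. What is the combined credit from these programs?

$14,518

Tuition Credit: income exceeds $254,500 by $146,850, which is 37 full-or-partial $4,000 increments; reduction = 37 × $140 = $5,180, leaving $2,458.
Student Loan Interest Credit: $401,350 is at or below the $417,900 threshold, so the full $2,000 applies.
Renter's Relief Credit: $401,350 is at or below the $426,400 threshold, so the full $10,060 applies.
Total: $2,458 + $2,000 + $10,060 = $14,518.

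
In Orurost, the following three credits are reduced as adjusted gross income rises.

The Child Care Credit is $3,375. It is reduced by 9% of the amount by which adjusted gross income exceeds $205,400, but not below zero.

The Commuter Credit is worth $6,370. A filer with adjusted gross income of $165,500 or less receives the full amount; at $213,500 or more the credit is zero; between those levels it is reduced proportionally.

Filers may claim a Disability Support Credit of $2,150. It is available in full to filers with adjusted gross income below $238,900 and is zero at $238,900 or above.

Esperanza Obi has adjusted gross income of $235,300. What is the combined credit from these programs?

$2,834

Child Care Credit: 9% of the $29,900 excess over $205,400 is $2,691; credit = $3,375 − $2,691 = $684.
Commuter Credit: $235,300 is at or above $213,500, so the credit is $0.
Disability Support Credit: $235,300 is below the $238,900 cutoff, so the full $2,150 applies.
Total: $684 + $0 + $2,150 = $2,834.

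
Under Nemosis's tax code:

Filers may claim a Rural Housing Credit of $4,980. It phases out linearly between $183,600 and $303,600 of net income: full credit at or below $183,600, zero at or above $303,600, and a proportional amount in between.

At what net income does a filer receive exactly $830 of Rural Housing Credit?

$830 is 830/4,980 of the full $4,980, so 4,150/4,980 of the $120,000 range has been used: income = $183,600 + $120,000 × 4,150/4,980 = $283,600.

$283,600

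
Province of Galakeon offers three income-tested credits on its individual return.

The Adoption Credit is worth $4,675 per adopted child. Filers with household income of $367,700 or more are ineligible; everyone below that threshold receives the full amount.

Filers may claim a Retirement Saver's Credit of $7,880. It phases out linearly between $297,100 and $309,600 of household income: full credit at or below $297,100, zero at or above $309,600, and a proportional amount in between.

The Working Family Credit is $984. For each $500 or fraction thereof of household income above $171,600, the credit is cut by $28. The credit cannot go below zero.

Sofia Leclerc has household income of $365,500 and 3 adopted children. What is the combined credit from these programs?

Adoption Credit: base = 3 × $4,675 = $14,025. $365,500 is below the $367,700 cutoff, so the full $14,025 applies.
Retirement Saver's Credit: $365,500 is at or above $309,600, so the credit is $0.
Working Family Credit: income exceeds $171,600 by $193,900 → 388 increments × $28 = $10,864 ≥ base, so the credit is $0.
Total: $14,025 + $0 + $0 = $14,025.

$14,025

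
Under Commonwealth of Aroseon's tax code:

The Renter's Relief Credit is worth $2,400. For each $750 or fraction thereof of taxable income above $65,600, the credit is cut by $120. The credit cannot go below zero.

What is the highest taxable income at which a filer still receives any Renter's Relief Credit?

After 19 increments the reduction is 19 × $120 = $2,280, leaving $120; one more increment wipes it out. Increment 19 ends at excess 19 × $750 = $14,250, so the highest qualifying income is $65,600 + $14,250 = $79,850.

$79,850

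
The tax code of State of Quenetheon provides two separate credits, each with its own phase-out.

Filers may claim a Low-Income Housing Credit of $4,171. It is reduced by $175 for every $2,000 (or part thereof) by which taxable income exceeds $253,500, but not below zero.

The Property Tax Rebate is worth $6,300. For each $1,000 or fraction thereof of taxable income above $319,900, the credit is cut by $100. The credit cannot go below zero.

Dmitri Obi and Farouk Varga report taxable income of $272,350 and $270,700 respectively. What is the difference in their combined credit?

$175

Dmitri ($272,350): Low-Income Housing Credit: income exceeds $253,500 by $18,850, which is 10 full-or-partial $2,000 increments; reduction = 10 × $175 = $1,750, leaving $2,421. Property Tax Rebate: $272,350 is at or below the $319,900 threshold, so the full $6,300 applies. total $2,421 + $6,300 = $8,721
Farouk ($270,700): Low-Income Housing Credit: income exceeds $253,500 by $17,200, which is 9 full-or-partial $2,000 increments; reduction = 9 × $175 = $1,575, leaving $2,596. Property Tax Rebate: $270,700 is at or below the $319,900 threshold, so the full $6,300 applies. total $2,596 + $6,300 = $8,896
Difference: |$8,721 − $8,896| = $175.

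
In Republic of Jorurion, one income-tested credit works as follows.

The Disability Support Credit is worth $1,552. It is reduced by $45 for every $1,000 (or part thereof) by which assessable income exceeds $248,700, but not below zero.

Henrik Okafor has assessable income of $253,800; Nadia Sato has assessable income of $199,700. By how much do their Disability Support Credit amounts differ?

Henrik ($253,800): Disability Support Credit: income exceeds $248,700 by $5,100, which is 6 full-or-partial $1,000 increments; reduction = 6 × $45 = $270, leaving $1,282.
Nadia ($199,700): Disability Support Credit: $199,700 is at or below the $248,700 threshold, so the full $1,552 applies.
Difference: |$1,282 − $1,552| = $270.

$270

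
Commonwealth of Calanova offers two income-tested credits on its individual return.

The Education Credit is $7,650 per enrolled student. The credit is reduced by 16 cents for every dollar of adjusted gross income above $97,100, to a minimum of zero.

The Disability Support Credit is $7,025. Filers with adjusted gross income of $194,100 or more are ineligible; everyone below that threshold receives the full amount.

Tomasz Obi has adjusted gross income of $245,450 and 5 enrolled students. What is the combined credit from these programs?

$14,514

Education Credit: base = 5 × $7,650 = $38,250. 16% of the $148,350 excess over $97,100 is $23,736; credit = $38,250 − $23,736 = $14,514.
Disability Support Credit: $245,450 meets or exceeds the $194,100 cutoff, so the credit is $0.
Total: $14,514 + $0 = $14,514.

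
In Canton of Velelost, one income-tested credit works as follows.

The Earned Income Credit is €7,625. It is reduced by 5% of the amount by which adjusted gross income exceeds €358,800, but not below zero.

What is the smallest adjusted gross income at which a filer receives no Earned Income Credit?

€511,300

The credit falls by 5% of each euro above €358,800, so it reaches zero when the excess is €7,625 / 5% = €152,500: income = €358,800 + €152,500 = €511,300.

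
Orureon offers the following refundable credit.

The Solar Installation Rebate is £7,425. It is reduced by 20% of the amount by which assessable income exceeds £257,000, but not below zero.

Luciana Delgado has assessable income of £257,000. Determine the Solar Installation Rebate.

Solar Installation Rebate: £257,000 is at or below the £257,000 threshold, so the full £7,425 applies.

£7,425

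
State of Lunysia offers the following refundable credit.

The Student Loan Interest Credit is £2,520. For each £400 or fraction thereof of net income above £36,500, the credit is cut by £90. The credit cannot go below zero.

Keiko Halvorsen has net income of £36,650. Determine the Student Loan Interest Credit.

Student Loan Interest Credit: income exceeds £36,500 by £150, which is 1 full-or-partial £400 increment; reduction = 1 × £90 = £90, leaving £2,430.

£2,430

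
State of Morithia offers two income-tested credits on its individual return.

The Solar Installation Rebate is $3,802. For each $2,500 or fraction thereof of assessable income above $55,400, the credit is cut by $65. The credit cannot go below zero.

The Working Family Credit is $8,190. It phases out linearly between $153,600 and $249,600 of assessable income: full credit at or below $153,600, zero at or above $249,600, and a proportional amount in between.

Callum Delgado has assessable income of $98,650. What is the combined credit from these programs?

$10,822

Solar Installation Rebate: income exceeds $55,400 by $43,250, which is 18 full-or-partial $2,500 increments; reduction = 18 × $65 = $1,170, leaving $2,632.
Working Family Credit: $98,650 is at or below the $153,600 threshold, so the full $8,190 applies.
Total: $2,632 + $8,190 = $10,822.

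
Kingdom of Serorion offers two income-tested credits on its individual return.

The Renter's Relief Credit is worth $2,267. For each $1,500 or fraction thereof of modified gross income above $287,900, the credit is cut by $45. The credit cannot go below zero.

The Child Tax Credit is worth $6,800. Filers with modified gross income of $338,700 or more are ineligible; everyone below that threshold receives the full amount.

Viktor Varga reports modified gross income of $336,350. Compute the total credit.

$7,582

Renter's Relief Credit: income exceeds $287,900 by $48,450, which is 33 full-or-partial $1,500 increments; reduction = 33 × $45 = $1,485, leaving $782.
Child Tax Credit: $336,350 is below the $338,700 cutoff, so the full $6,800 applies.
Total: $782 + $6,800 = $7,582.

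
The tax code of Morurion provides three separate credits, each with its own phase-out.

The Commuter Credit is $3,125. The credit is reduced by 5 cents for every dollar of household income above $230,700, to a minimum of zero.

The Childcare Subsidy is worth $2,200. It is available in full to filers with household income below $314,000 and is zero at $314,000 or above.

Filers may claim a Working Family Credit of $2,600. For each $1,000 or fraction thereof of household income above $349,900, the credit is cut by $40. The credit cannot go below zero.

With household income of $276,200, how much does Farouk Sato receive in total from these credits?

Commuter Credit: 5% of the $45,500 excess over $230,700 is $2,275; credit = $3,125 − $2,275 = $850.
Childcare Subsidy: $276,200 is below the $314,000 cutoff, so the full $2,200 applies.
Working Family Credit: $276,200 is at or below the $349,900 threshold, so the full $2,600 applies.
Total: $850 + $2,200 + $2,600 = $5,650.

$5,650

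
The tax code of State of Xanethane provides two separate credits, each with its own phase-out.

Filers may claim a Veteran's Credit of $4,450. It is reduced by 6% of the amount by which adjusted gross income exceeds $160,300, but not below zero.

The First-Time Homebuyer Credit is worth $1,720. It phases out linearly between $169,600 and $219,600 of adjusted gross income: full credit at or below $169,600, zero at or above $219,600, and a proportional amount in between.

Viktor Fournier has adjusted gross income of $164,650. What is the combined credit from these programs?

$5,909

Veteran's Credit: 6% of the $4,350 excess over $160,300 is $261; credit = $4,450 − $261 = $4,189.
First-Time Homebuyer Credit: $164,650 is at or below the $169,600 threshold, so the full $1,720 applies.
Total: $4,189 + $1,720 = $5,909.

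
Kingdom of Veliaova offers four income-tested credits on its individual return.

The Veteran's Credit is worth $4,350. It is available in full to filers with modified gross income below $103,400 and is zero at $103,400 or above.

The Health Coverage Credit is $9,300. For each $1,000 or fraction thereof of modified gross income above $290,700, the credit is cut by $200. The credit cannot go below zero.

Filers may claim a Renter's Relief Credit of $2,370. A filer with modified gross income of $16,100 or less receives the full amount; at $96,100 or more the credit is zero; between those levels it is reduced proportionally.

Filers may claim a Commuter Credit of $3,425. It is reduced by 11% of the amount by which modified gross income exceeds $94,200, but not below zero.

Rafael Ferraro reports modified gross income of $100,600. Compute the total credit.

$16,371

Veteran's Credit: $100,600 is below the $103,400 cutoff, so the full $4,350 applies.
Health Coverage Credit: $100,600 is at or below the $290,700 threshold, so the full $9,300 applies.
Renter's Relief Credit: $100,600 is at or above $96,100, so the credit is $0.
Commuter Credit: 11% of the $6,400 excess over $94,200 is $704; credit = $3,425 − $704 = $2,721.
Total: $4,350 + $9,300 + $0 + $2,721 = $16,371.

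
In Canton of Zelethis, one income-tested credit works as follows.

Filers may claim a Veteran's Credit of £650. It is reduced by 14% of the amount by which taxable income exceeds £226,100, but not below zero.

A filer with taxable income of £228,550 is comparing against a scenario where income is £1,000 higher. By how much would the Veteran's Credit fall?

£140

At £228,550 — 14% of the £2,450 excess over £226,100 is £343; credit = £650 − £343 = £307.
At £229,550 — 14% of the £3,450 excess over £226,100 is £483; credit = £650 − £483 = £167.
Lost: £307 − £167 = £140.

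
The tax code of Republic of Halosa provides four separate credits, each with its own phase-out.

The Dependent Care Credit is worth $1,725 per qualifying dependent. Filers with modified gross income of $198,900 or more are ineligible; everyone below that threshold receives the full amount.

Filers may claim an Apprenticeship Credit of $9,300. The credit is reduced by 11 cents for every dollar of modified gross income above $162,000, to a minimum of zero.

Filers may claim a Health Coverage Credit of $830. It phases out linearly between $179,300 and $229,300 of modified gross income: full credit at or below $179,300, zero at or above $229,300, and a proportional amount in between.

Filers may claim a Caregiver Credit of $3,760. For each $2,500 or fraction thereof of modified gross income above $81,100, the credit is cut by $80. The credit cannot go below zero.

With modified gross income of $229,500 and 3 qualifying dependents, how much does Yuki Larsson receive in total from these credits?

$1,875

Dependent Care Credit: base = 3 × $1,725 = $5,175. $229,500 meets or exceeds the $198,900 cutoff, so the credit is $0.
Apprenticeship Credit: 11% of the $67,500 excess over $162,000 is $7,425; credit = $9,300 − $7,425 = $1,875.
Health Coverage Credit: $229,500 is at or above $229,300, so the credit is $0.
Caregiver Credit: income exceeds $81,100 by $148,400 → 60 increments × $80 = $4,800 ≥ base, so the credit is $0.
Total: $0 + $1,875 + $0 + $0 = $1,875.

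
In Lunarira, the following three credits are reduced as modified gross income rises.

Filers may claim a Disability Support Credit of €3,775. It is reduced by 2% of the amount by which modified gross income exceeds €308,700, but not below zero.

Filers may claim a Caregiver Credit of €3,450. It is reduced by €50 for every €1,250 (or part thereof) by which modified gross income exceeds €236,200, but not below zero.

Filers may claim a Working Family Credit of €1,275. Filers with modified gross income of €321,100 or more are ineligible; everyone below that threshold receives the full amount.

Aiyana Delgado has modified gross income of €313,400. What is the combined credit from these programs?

Disability Support Credit: 2% of the €4,700 excess over €308,700 is €94; credit = €3,775 − €94 = €3,681.
Caregiver Credit: income exceeds €236,200 by €77,200, which is 62 full-or-partial €1,250 increments; reduction = 62 × €50 = €3,100, leaving €350.
Working Family Credit: €313,400 is below the €321,100 cutoff, so the full €1,275 applies.
Total: €3,681 + €350 + €1,275 = €5,306.

€5,306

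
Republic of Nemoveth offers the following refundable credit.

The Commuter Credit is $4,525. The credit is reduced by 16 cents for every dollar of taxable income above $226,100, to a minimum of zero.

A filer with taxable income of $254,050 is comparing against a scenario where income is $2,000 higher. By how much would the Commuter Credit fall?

At $254,050 — 16% of the $27,950 excess over $226,100 is $4,472; credit = $4,525 − $4,472 = $53.
At $256,050 — 16% of the $29,950 excess over $226,100 is $4,792 ≥ base, so the credit is $0.
Lost: $53 − $0 = $53.

$53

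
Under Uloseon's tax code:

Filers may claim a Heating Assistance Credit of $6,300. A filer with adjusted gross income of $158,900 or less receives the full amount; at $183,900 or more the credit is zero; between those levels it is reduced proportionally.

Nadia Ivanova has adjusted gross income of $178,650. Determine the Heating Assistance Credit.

$1,323

Heating Assistance Credit: $178,650 is $19,750 into a $25,000 phase-out range, leaving 5,250/25,000 of the credit: $6,300 × 5,250/25,000 = $1,323.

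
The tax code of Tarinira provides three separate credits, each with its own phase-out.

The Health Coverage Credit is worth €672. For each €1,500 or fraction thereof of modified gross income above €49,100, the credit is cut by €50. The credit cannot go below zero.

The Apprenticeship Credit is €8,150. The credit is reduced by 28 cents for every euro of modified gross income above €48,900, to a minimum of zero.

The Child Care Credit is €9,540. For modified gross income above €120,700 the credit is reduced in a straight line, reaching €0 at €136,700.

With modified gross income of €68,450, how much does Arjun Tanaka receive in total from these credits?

€12,238

Health Coverage Credit: income exceeds €49,100 by €19,350, which is 13 full-or-partial €1,500 increments; reduction = 13 × €50 = €650, leaving €22.
Apprenticeship Credit: 28% of the €19,550 excess over €48,900 is €5,474; credit = €8,150 − €5,474 = €2,676.
Child Care Credit: €68,450 is at or below the €120,700 threshold, so the full €9,540 applies.
Total: €22 + €2,676 + €9,540 = €12,238.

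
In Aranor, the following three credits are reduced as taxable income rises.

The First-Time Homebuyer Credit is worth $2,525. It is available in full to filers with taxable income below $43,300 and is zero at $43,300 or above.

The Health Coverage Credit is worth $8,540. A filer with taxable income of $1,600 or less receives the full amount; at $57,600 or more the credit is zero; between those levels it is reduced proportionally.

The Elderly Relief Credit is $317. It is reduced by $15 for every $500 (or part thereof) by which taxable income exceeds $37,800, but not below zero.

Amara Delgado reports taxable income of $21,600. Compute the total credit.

$8,332

First-Time Homebuyer Credit: $21,600 is below the $43,300 cutoff, so the full $2,525 applies.
Health Coverage Credit: $21,600 is $20,000 into a $56,000 phase-out range, leaving 36,000/56,000 of the credit: $8,540 × 36,000/56,000 = $5,490.
Elderly Relief Credit: $21,600 is at or below the $37,800 threshold, so the full $317 applies.
Total: $2,525 + $5,490 + $317 = $8,332.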